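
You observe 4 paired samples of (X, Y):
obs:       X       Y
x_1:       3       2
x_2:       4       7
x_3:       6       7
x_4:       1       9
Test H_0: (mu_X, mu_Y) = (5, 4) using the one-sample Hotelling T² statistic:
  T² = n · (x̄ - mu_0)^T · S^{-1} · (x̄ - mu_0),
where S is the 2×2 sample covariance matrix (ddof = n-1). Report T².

Step 1 — sample mean vector:
  mean(X) = (3 + 4 + 6 + 1) / 4 = 14/4 = 3.5
  mean(Y) = (2 + 7 + 7 + 9) / 4 = 25/4 = 6.25
  x̄ = (3.5, 6.25),  deviation x̄ - mu_0 = (3.5, 6.25) - (5, 4) = (-1.5, 2.25).

Step 2 — sample covariance matrix, S[i,j] = (1/(n-1)) · Σ_k (x_{k,i} - mean_i) · (x_{k,j} - mean_j), divisor n-1 = 3:
  S[X,X] = ((-0.5)·(-0.5) + (0.5)·(0.5) + (2.5)·(2.5) + (-2.5)·(-2.5)) / 3 = 13/3 = 4.3333
  S[X,Y] = ((-0.5)·(-4.25) + (0.5)·(0.75) + (2.5)·(0.75) + (-2.5)·(2.75)) / 3 = -2.5/3 = -0.8333
  S[Y,Y] = ((-4.25)·(-4.25) + (0.75)·(0.75) + (0.75)·(0.75) + (2.75)·(2.75)) / 3 = 26.75/3 = 8.9167
  S = [[4.3333, -0.8333],
 [-0.8333, 8.9167]].

Step 3 — invert S. det(S) = 4.3333·8.9167 - (-0.8333)² = 37.9444.
  S^{-1} = (1/det) · [[d, -b], [-b, a]] = [[0.235, 0.022],
 [0.022, 0.1142]].

Step 4 — quadratic form (x̄ - mu_0)^T · S^{-1} · (x̄ - mu_0):
  S^{-1} · (x̄ - mu_0) = (-0.3031, 0.224),
  (x̄ - mu_0)^T · [...] = (-1.5)·(-0.3031) + (2.25)·(0.224) = 0.9586.

Step 5 — scale by n: T² = 4 · 0.9586 = 3.8346.

T² ≈ 3.8346


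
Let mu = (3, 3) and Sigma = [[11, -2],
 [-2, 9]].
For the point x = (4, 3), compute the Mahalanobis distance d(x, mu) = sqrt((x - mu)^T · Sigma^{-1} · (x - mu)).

Step 1 — centre the observation: (x - mu) = (1, 0).

Step 2 — invert Sigma. det(Sigma) = 11·9 - (-2)² = 95.
  Sigma^{-1} = (1/det) · [[d, -b], [-b, a]] = [[0.0947, 0.0211],
 [0.0211, 0.1158]].

Step 3 — form the quadratic (x - mu)^T · Sigma^{-1} · (x - mu):
  Sigma^{-1} · (x - mu) = (0.0947, 0.0211).
  (x - mu)^T · [Sigma^{-1} · (x - mu)] = (1)·(0.0947) + (0)·(0.0211) = 0.0947.

Step 4 — take square root: d = √(0.0947) ≈ 0.3078.

d(x, mu) = √(0.0947) ≈ 0.3078


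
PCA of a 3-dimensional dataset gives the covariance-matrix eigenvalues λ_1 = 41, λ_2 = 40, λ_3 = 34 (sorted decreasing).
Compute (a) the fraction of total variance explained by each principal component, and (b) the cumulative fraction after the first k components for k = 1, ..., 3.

Step 1 — total variance = trace(Sigma) = Σ λ_i = 41 + 40 + 34 = 115.

Step 2 — fraction explained by component i = λ_i / Σ λ:
  PC1: 41/115 = 0.3565
  PC2: 40/115 = 0.3478
  PC3: 34/115 = 0.2957

Step 3 — cumulative fraction after k components = (λ_1 + ... + λ_k) / Σ λ:
  k = 1: 41/115 = 0.3565
  k = 2: (41 + 40)/115 = 81/115 = 0.7043
  k = 3: (41 + 40 + 34)/115 = 115/115 = 1

Summary (fraction, with percent):

explained: PC1 0.3565 (35.65%), PC2 0.3478 (34.78%), PC3 0.2957 (29.57%);  cumulative: 0.3565, 0.7043, 1


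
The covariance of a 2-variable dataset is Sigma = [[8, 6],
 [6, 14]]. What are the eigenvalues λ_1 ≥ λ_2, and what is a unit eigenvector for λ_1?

Step 1 — characteristic polynomial of 2×2 Sigma:
  det(Sigma - λI) = λ² - trace · λ + det = 0.
  trace = 8 + 14 = 22, det = 8·14 - (6)² = 76.
Step 2 — discriminant:
  Δ = trace² - 4·det = 484 - 304 = 180.
Step 3 — eigenvalues:
  λ = (trace ± √Δ)/2 = (22 ± 13.4164)/2,
  λ_1 = 17.7082,  λ_2 = 4.2918.

Step 4 — unit eigenvector for λ_1: solve (Sigma - λ_1 I)v = 0. First row:
  (8 - 17.7082)·v_x + (6)·v_y = 0, i.e. (-9.7082)·v_x + (6)·v_y = 0,
  so v ∝ (b, λ_1 - a) = (6, 9.7082) = u.
  ||u|| = √((6)² + (9.7082)²) = √(130.2492) ≈ 11.4127,
  v_1 = u/||u|| ≈ (0.5257, 0.8507) (||v_1|| = 1).

λ_1 = 17.7082,  λ_2 = 4.2918;  v_1 ≈ (0.5257, 0.8507)


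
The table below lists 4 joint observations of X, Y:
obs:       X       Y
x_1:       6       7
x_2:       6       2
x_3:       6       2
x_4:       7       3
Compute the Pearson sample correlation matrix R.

Step 1 — column means:
  mean(X) = (6 + 6 + 6 + 7) / 4 = 25/4 = 6.25
  mean(Y) = (7 + 2 + 2 + 3) / 4 = 14/4 = 3.5

Step 2 — sample variances and covariances s[i,j] = (1/(n-1)) · Σ_k (x_{k,i} - mean_i) · (x_{k,j} - mean_j), with n-1 = 3:
  s[X,X] = ((-0.25)·(-0.25) + (-0.25)·(-0.25) + (-0.25)·(-0.25) + (0.75)·(0.75)) / 3 = 0.75/3 = 0.25
  s[X,Y] = ((-0.25)·(3.5) + (-0.25)·(-1.5) + (-0.25)·(-1.5) + (0.75)·(-0.5)) / 3 = -0.5/3 = -0.1667
  s[Y,Y] = ((3.5)·(3.5) + (-1.5)·(-1.5) + (-1.5)·(-1.5) + (-0.5)·(-0.5)) / 3 = 17/3 = 5.6667
  Sample standard deviations s_i = √(s[i,i]):
  s(X) = √(0.25) = 0.5
  s(Y) = √(5.6667) = 2.3805

Step 3 — r_{ij} = s_{ij} / (s_i · s_j):
  r[X,X] = 1 (diagonal).
  r[X,Y] = -0.1667 / (0.5 · 2.3805) = -0.1667 / 1.1902 = -0.14
  r[Y,Y] = 1 (diagonal).

R is symmetric with unit diagonal. Assembling:

R = [[1, -0.14],
 [-0.14, 1]]


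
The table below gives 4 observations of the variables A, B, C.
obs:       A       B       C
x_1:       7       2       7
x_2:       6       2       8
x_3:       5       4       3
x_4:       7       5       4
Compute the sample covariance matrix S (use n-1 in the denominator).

Step 1 — column means:
  mean(A) = (7 + 6 + 5 + 7) / 4 = 25/4 = 6.25
  mean(B) = (2 + 2 + 4 + 5) / 4 = 13/4 = 3.25
  mean(C) = (7 + 8 + 3 + 4) / 4 = 22/4 = 5.5

Step 2 — sample covariance S[i,j] = (1/(n-1)) · Σ_k (x_{k,i} - mean_i) · (x_{k,j} - mean_j), with n-1 = 3.
  S[A,A] = ((0.75)·(0.75) + (-0.25)·(-0.25) + (-1.25)·(-1.25) + (0.75)·(0.75)) / 3 = 2.75/3 = 0.9167
  S[A,B] = ((0.75)·(-1.25) + (-0.25)·(-1.25) + (-1.25)·(0.75) + (0.75)·(1.75)) / 3 = -0.25/3 = -0.0833
  S[A,C] = ((0.75)·(1.5) + (-0.25)·(2.5) + (-1.25)·(-2.5) + (0.75)·(-1.5)) / 3 = 2.5/3 = 0.8333
  S[B,B] = ((-1.25)·(-1.25) + (-1.25)·(-1.25) + (0.75)·(0.75) + (1.75)·(1.75)) / 3 = 6.75/3 = 2.25
  S[B,C] = ((-1.25)·(1.5) + (-1.25)·(2.5) + (0.75)·(-2.5) + (1.75)·(-1.5)) / 3 = -9.5/3 = -3.1667
  S[C,C] = ((1.5)·(1.5) + (2.5)·(2.5) + (-2.5)·(-2.5) + (-1.5)·(-1.5)) / 3 = 17/3 = 5.6667

S is symmetric (S[j,i] = S[i,j]). Assembling:

S = [[0.9167, -0.0833, 0.8333],
 [-0.0833, 2.25, -3.1667],
 [0.8333, -3.1667, 5.6667]]


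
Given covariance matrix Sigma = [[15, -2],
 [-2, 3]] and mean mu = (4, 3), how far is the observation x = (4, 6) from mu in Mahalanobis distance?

Step 1 — centre the observation: (x - mu) = (0, 3).

Step 2 — invert Sigma. det(Sigma) = 15·3 - (-2)² = 41.
  Sigma^{-1} = (1/det) · [[d, -b], [-b, a]] = [[0.0732, 0.0488],
 [0.0488, 0.3659]].

Step 3 — form the quadratic (x - mu)^T · Sigma^{-1} · (x - mu):
  Sigma^{-1} · (x - mu) = (0.1463, 1.0976).
  (x - mu)^T · [Sigma^{-1} · (x - mu)] = (0)·(0.1463) + (3)·(1.0976) = 3.2927.

Step 4 — take square root: d = √(3.2927) ≈ 1.8146.

d(x, mu) = √(3.2927) ≈ 1.8146


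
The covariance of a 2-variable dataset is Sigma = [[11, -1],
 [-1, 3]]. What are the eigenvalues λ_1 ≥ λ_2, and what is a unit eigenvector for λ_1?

Step 1 — characteristic polynomial of 2×2 Sigma:
  det(Sigma - λI) = λ² - trace · λ + det = 0.
  trace = 11 + 3 = 14, det = 11·3 - (-1)² = 32.
Step 2 — discriminant:
  Δ = trace² - 4·det = 196 - 128 = 68.
Step 3 — eigenvalues:
  λ = (trace ± √Δ)/2 = (14 ± 8.2462)/2,
  λ_1 = 11.1231,  λ_2 = 2.8769.

Step 4 — unit eigenvector for λ_1: solve (Sigma - λ_1 I)v = 0. First row:
  (11 - 11.1231)·v_x + (-1)·v_y = 0, i.e. (-0.1231)·v_x + (-1)·v_y = 0,
  so v ∝ (b, λ_1 - a) = (-1, 0.1231); multiply by -1 so the first entry is positive: u = (1, -0.1231).
  ||u|| = √((1)² + (-0.1231)²) = √(1.0152) ≈ 1.0075,
  v_1 = u/||u|| ≈ (0.9925, -0.1222) (||v_1|| = 1).

λ_1 = 11.1231,  λ_2 = 2.8769;  v_1 ≈ (0.9925, -0.1222)


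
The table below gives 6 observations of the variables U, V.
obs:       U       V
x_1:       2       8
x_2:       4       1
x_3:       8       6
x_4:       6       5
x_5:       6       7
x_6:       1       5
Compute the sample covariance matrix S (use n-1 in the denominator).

Step 1 — column means:
  mean(U) = (2 + 4 + 8 + 6 + 6 + 1) / 6 = 27/6 = 4.5
  mean(V) = (8 + 1 + 6 + 5 + 7 + 5) / 6 = 32/6 = 5.3333

Step 2 — sample covariance S[i,j] = (1/(n-1)) · Σ_k (x_{k,i} - mean_i) · (x_{k,j} - mean_j), with n-1 = 5.
  S[U,U] = ((-2.5)·(-2.5) + (-0.5)·(-0.5) + (3.5)·(3.5) + (1.5)·(1.5) + (1.5)·(1.5) + (-3.5)·(-3.5)) / 5 = 35.5/5 = 7.1
  S[U,V] = ((-2.5)·(2.6667) + (-0.5)·(-4.3333) + (3.5)·(0.6667) + (1.5)·(-0.3333) + (1.5)·(1.6667) + (-3.5)·(-0.3333)) / 5 = 1/5 = 0.2
  S[V,V] = ((2.6667)·(2.6667) + (-4.3333)·(-4.3333) + (0.6667)·(0.6667) + (-0.3333)·(-0.3333) + (1.6667)·(1.6667) + (-0.3333)·(-0.3333)) / 5 = 29.3333/5 = 5.8667

S is symmetric (S[j,i] = S[i,j]). Assembling:

S = [[7.1, 0.2],
 [0.2, 5.8667]]


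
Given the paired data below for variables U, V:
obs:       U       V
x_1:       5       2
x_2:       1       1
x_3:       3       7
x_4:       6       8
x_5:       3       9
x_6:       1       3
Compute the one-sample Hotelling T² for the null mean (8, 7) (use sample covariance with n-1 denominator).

Step 1 — sample mean vector:
  mean(U) = (5 + 1 + 3 + 6 + 3 + 1) / 6 = 19/6 = 3.1667
  mean(V) = (2 + 1 + 7 + 8 + 9 + 3) / 6 = 30/6 = 5
  x̄ = (3.1667, 5),  deviation x̄ - mu_0 = (3.1667, 5) - (8, 7) = (-4.8333, -2).

Step 2 — sample covariance matrix, S[i,j] = (1/(n-1)) · Σ_k (x_{k,i} - mean_i) · (x_{k,j} - mean_j), divisor n-1 = 5:
  S[U,U] = ((1.8333)·(1.8333) + (-2.1667)·(-2.1667) + (-0.1667)·(-0.1667) + (2.8333)·(2.8333) + (-0.1667)·(-0.1667) + (-2.1667)·(-2.1667)) / 5 = 20.8333/5 = 4.1667
  S[U,V] = ((1.8333)·(-3) + (-2.1667)·(-4) + (-0.1667)·(2) + (2.8333)·(3) + (-0.1667)·(4) + (-2.1667)·(-2)) / 5 = 15/5 = 3
  S[V,V] = ((-3)·(-3) + (-4)·(-4) + (2)·(2) + (3)·(3) + (4)·(4) + (-2)·(-2)) / 5 = 58/5 = 11.6
  S = [[4.1667, 3],
 [3, 11.6]].

Step 3 — invert S. det(S) = 4.1667·11.6 - (3)² = 39.3333.
  S^{-1} = (1/det) · [[d, -b], [-b, a]] = [[0.2949, -0.0763],
 [-0.0763, 0.1059]].

Step 4 — quadratic form (x̄ - mu_0)^T · S^{-1} · (x̄ - mu_0):
  S^{-1} · (x̄ - mu_0) = (-1.2729, 0.1568),
  (x̄ - mu_0)^T · [...] = (-4.8333)·(-1.2729) + (-2)·(0.1568) = 5.8387.

Step 5 — scale by n: T² = 6 · 5.8387 = 35.0322.

T² ≈ 35.0322


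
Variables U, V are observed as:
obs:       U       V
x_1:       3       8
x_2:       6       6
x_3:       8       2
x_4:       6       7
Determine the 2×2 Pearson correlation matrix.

Step 1 — column means:
  mean(U) = (3 + 6 + 8 + 6) / 4 = 23/4 = 5.75
  mean(V) = (8 + 6 + 2 + 7) / 4 = 23/4 = 5.75

Step 2 — sample variances and covariances s[i,j] = (1/(n-1)) · Σ_k (x_{k,i} - mean_i) · (x_{k,j} - mean_j), with n-1 = 3:
  s[U,U] = ((-2.75)·(-2.75) + (0.25)·(0.25) + (2.25)·(2.25) + (0.25)·(0.25)) / 3 = 12.75/3 = 4.25
  s[U,V] = ((-2.75)·(2.25) + (0.25)·(0.25) + (2.25)·(-3.75) + (0.25)·(1.25)) / 3 = -14.25/3 = -4.75
  s[V,V] = ((2.25)·(2.25) + (0.25)·(0.25) + (-3.75)·(-3.75) + (1.25)·(1.25)) / 3 = 20.75/3 = 6.9167
  Sample standard deviations s_i = √(s[i,i]):
  s(U) = √(4.25) = 2.0616
  s(V) = √(6.9167) = 2.63

Step 3 — r_{ij} = s_{ij} / (s_i · s_j):
  r[U,U] = 1 (diagonal).
  r[U,V] = -4.75 / (2.0616 · 2.63) = -4.75 / 5.4218 = -0.8761
  r[V,V] = 1 (diagonal).

R is symmetric with unit diagonal. Assembling:

R = [[1, -0.8761],
 [-0.8761, 1]]


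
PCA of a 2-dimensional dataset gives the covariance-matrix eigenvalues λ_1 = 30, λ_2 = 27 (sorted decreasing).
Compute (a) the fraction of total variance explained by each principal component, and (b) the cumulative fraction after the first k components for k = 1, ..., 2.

Step 1 — total variance = trace(Sigma) = Σ λ_i = 30 + 27 = 57.

Step 2 — fraction explained by component i = λ_i / Σ λ:
  PC1: 30/57 = 0.5263
  PC2: 27/57 = 0.4737

Step 3 — cumulative fraction after k components = (λ_1 + ... + λ_k) / Σ λ:
  k = 1: 30/57 = 0.5263
  k = 2: (30 + 27)/57 = 57/57 = 1

Summary (fraction, with percent):

explained: PC1 0.5263 (52.63%), PC2 0.4737 (47.37%);  cumulative: 0.5263, 1


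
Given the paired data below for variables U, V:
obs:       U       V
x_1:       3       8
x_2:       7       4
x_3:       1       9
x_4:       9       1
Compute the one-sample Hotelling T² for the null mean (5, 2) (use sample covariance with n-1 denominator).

Step 1 — sample mean vector:
  mean(U) = (3 + 7 + 1 + 9) / 4 = 20/4 = 5
  mean(V) = (8 + 4 + 9 + 1) / 4 = 22/4 = 5.5
  x̄ = (5, 5.5),  deviation x̄ - mu_0 = (5, 5.5) - (5, 2) = (0, 3.5).

Step 2 — sample covariance matrix, S[i,j] = (1/(n-1)) · Σ_k (x_{k,i} - mean_i) · (x_{k,j} - mean_j), divisor n-1 = 3:
  S[U,U] = ((-2)·(-2) + (2)·(2) + (-4)·(-4) + (4)·(4)) / 3 = 40/3 = 13.3333
  S[U,V] = ((-2)·(2.5) + (2)·(-1.5) + (-4)·(3.5) + (4)·(-4.5)) / 3 = -40/3 = -13.3333
  S[V,V] = ((2.5)·(2.5) + (-1.5)·(-1.5) + (3.5)·(3.5) + (-4.5)·(-4.5)) / 3 = 41/3 = 13.6667
  S = [[13.3333, -13.3333],
 [-13.3333, 13.6667]].

Step 3 — invert S. det(S) = 13.3333·13.6667 - (-13.3333)² = 4.4444.
  S^{-1} = (1/det) · [[d, -b], [-b, a]] = [[3.075, 3],
 [3, 3]].

Step 4 — quadratic form (x̄ - mu_0)^T · S^{-1} · (x̄ - mu_0):
  S^{-1} · (x̄ - mu_0) = (10.5, 10.5),
  (x̄ - mu_0)^T · [...] = (0)·(10.5) + (3.5)·(10.5) = 36.75.

Step 5 — scale by n: T² = 4 · 36.75 = 147.

T² ≈ 147


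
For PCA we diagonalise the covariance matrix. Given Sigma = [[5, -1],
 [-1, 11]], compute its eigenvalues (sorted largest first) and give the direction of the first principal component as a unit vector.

Step 1 — characteristic polynomial of 2×2 Sigma:
  det(Sigma - λI) = λ² - trace · λ + det = 0.
  trace = 5 + 11 = 16, det = 5·11 - (-1)² = 54.
Step 2 — discriminant:
  Δ = trace² - 4·det = 256 - 216 = 40.
Step 3 — eigenvalues:
  λ = (trace ± √Δ)/2 = (16 ± 6.3246)/2,
  λ_1 = 11.1623,  λ_2 = 4.8377.

Step 4 — unit eigenvector for λ_1: solve (Sigma - λ_1 I)v = 0. First row:
  (5 - 11.1623)·v_x + (-1)·v_y = 0, i.e. (-6.1623)·v_x + (-1)·v_y = 0,
  so v ∝ (b, λ_1 - a) = (-1, 6.1623); multiply by -1 so the first entry is positive: u = (1, -6.1623).
  ||u|| = √((1)² + (-6.1623)²) = √(38.9737) ≈ 6.2429,
  v_1 = u/||u|| ≈ (0.1602, -0.9871) (||v_1|| = 1).

λ_1 = 11.1623,  λ_2 = 4.8377;  v_1 ≈ (0.1602, -0.9871)


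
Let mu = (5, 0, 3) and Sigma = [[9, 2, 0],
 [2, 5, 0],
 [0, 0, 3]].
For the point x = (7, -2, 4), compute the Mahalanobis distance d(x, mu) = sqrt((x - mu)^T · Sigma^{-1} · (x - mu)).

Step 1 — centre the observation: (x - mu) = (2, -2, 1).

Step 2 — invert Sigma (cofactor / det for 3×3, or solve directly):
  Sigma^{-1} = [[0.122, -0.0488, 0],
 [-0.0488, 0.2195, 0],
 [0, 0, 0.3333]].

Step 3 — form the quadratic (x - mu)^T · Sigma^{-1} · (x - mu):
  Sigma^{-1} · (x - mu) = (0.3415, -0.5366, 0.3333).
  (x - mu)^T · [Sigma^{-1} · (x - mu)] = (2)·(0.3415) + (-2)·(-0.5366) + (1)·(0.3333) = 2.0894.

Step 4 — take square root: d = √(2.0894) ≈ 1.4455.

d(x, mu) = √(2.0894) ≈ 1.4455


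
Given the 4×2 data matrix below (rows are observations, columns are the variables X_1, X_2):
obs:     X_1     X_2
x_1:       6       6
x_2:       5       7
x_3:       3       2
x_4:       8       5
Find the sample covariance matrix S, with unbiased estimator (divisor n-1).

Step 1 — column means:
  mean(X_1) = (6 + 5 + 3 + 8) / 4 = 22/4 = 5.5
  mean(X_2) = (6 + 7 + 2 + 5) / 4 = 20/4 = 5

Step 2 — sample covariance S[i,j] = (1/(n-1)) · Σ_k (x_{k,i} - mean_i) · (x_{k,j} - mean_j), with n-1 = 3.
  S[X_1,X_1] = ((0.5)·(0.5) + (-0.5)·(-0.5) + (-2.5)·(-2.5) + (2.5)·(2.5)) / 3 = 13/3 = 4.3333
  S[X_1,X_2] = ((0.5)·(1) + (-0.5)·(2) + (-2.5)·(-3) + (2.5)·(0)) / 3 = 7/3 = 2.3333
  S[X_2,X_2] = ((1)·(1) + (2)·(2) + (-3)·(-3) + (0)·(0)) / 3 = 14/3 = 4.6667

S is symmetric (S[j,i] = S[i,j]). Assembling:

S = [[4.3333, 2.3333],
 [2.3333, 4.6667]]


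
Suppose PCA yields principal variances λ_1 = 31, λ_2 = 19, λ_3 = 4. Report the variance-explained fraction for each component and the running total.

Step 1 — total variance = trace(Sigma) = Σ λ_i = 31 + 19 + 4 = 54.

Step 2 — fraction explained by component i = λ_i / Σ λ:
  PC1: 31/54 = 0.5741
  PC2: 19/54 = 0.3519
  PC3: 4/54 = 0.0741

Step 3 — cumulative fraction after k components = (λ_1 + ... + λ_k) / Σ λ:
  k = 1: 31/54 = 0.5741
  k = 2: (31 + 19)/54 = 50/54 = 0.9259
  k = 3: (31 + 19 + 4)/54 = 54/54 = 1

Summary (fraction, with percent):

explained: PC1 0.5741 (57.41%), PC2 0.3519 (35.19%), PC3 0.0741 (7.41%);  cumulative: 0.5741, 0.9259, 1


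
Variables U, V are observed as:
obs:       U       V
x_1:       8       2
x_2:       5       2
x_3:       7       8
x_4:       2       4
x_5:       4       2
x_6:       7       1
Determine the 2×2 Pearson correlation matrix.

Step 1 — column means:
  mean(U) = (8 + 5 + 7 + 2 + 4 + 7) / 6 = 33/6 = 5.5
  mean(V) = (2 + 2 + 8 + 4 + 2 + 1) / 6 = 19/6 = 3.1667

Step 2 — sample variances and covariances s[i,j] = (1/(n-1)) · Σ_k (x_{k,i} - mean_i) · (x_{k,j} - mean_j), with n-1 = 5:
  s[U,U] = ((2.5)·(2.5) + (-0.5)·(-0.5) + (1.5)·(1.5) + (-3.5)·(-3.5) + (-1.5)·(-1.5) + (1.5)·(1.5)) / 5 = 25.5/5 = 5.1
  s[U,V] = ((2.5)·(-1.1667) + (-0.5)·(-1.1667) + (1.5)·(4.8333) + (-3.5)·(0.8333) + (-1.5)·(-1.1667) + (1.5)·(-2.1667)) / 5 = 0.5/5 = 0.1
  s[V,V] = ((-1.1667)·(-1.1667) + (-1.1667)·(-1.1667) + (4.8333)·(4.8333) + (0.8333)·(0.8333) + (-1.1667)·(-1.1667) + (-2.1667)·(-2.1667)) / 5 = 32.8333/5 = 6.5667
  Sample standard deviations s_i = √(s[i,i]):
  s(U) = √(5.1) = 2.2583
  s(V) = √(6.5667) = 2.5626

Step 3 — r_{ij} = s_{ij} / (s_i · s_j):
  r[U,U] = 1 (diagonal).
  r[U,V] = 0.1 / (2.2583 · 2.5626) = 0.1 / 5.7871 = 0.0173
  r[V,V] = 1 (diagonal).

R is symmetric with unit diagonal. Assembling:

R = [[1, 0.0173],
 [0.0173, 1]]


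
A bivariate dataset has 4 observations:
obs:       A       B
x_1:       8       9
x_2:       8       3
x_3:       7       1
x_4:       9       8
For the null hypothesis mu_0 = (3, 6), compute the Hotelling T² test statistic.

Step 1 — sample mean vector:
  mean(A) = (8 + 8 + 7 + 9) / 4 = 32/4 = 8
  mean(B) = (9 + 3 + 1 + 8) / 4 = 21/4 = 5.25
  x̄ = (8, 5.25),  deviation x̄ - mu_0 = (8, 5.25) - (3, 6) = (5, -0.75).

Step 2 — sample covariance matrix, S[i,j] = (1/(n-1)) · Σ_k (x_{k,i} - mean_i) · (x_{k,j} - mean_j), divisor n-1 = 3:
  S[A,A] = ((0)·(0) + (0)·(0) + (-1)·(-1) + (1)·(1)) / 3 = 2/3 = 0.6667
  S[A,B] = ((0)·(3.75) + (0)·(-2.25) + (-1)·(-4.25) + (1)·(2.75)) / 3 = 7/3 = 2.3333
  S[B,B] = ((3.75)·(3.75) + (-2.25)·(-2.25) + (-4.25)·(-4.25) + (2.75)·(2.75)) / 3 = 44.75/3 = 14.9167
  S = [[0.6667, 2.3333],
 [2.3333, 14.9167]].

Step 3 — invert S. det(S) = 0.6667·14.9167 - (2.3333)² = 4.5.
  S^{-1} = (1/det) · [[d, -b], [-b, a]] = [[3.3148, -0.5185],
 [-0.5185, 0.1481]].

Step 4 — quadratic form (x̄ - mu_0)^T · S^{-1} · (x̄ - mu_0):
  S^{-1} · (x̄ - mu_0) = (16.963, -2.7037),
  (x̄ - mu_0)^T · [...] = (5)·(16.963) + (-0.75)·(-2.7037) = 86.8426.

Step 5 — scale by n: T² = 4 · 86.8426 = 347.3704.

T² ≈ 347.3704


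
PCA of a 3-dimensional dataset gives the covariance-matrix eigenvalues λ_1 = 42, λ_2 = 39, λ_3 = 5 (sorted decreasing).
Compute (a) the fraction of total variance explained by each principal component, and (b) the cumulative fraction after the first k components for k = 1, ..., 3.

Step 1 — total variance = trace(Sigma) = Σ λ_i = 42 + 39 + 5 = 86.

Step 2 — fraction explained by component i = λ_i / Σ λ:
  PC1: 42/86 = 0.4884
  PC2: 39/86 = 0.4535
  PC3: 5/86 = 0.0581

Step 3 — cumulative fraction after k components = (λ_1 + ... + λ_k) / Σ λ:
  k = 1: 42/86 = 0.4884
  k = 2: (42 + 39)/86 = 81/86 = 0.9419
  k = 3: (42 + 39 + 5)/86 = 86/86 = 1

Summary (fraction, with percent):

explained: PC1 0.4884 (48.84%), PC2 0.4535 (45.35%), PC3 0.0581 (5.81%);  cumulative: 0.4884, 0.9419, 1


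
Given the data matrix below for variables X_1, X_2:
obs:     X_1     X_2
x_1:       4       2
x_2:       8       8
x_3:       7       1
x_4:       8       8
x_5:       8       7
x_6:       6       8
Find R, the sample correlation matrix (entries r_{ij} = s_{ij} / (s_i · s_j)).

Step 1 — column means:
  mean(X_1) = (4 + 8 + 7 + 8 + 8 + 6) / 6 = 41/6 = 6.8333
  mean(X_2) = (2 + 8 + 1 + 8 + 7 + 8) / 6 = 34/6 = 5.6667

Step 2 — sample variances and covariances s[i,j] = (1/(n-1)) · Σ_k (x_{k,i} - mean_i) · (x_{k,j} - mean_j), with n-1 = 5:
  s[X_1,X_1] = ((-2.8333)·(-2.8333) + (1.1667)·(1.1667) + (0.1667)·(0.1667) + (1.1667)·(1.1667) + (1.1667)·(1.1667) + (-0.8333)·(-0.8333)) / 5 = 12.8333/5 = 2.5667
  s[X_1,X_2] = ((-2.8333)·(-3.6667) + (1.1667)·(2.3333) + (0.1667)·(-4.6667) + (1.1667)·(2.3333) + (1.1667)·(1.3333) + (-0.8333)·(2.3333)) / 5 = 14.6667/5 = 2.9333
  s[X_2,X_2] = ((-3.6667)·(-3.6667) + (2.3333)·(2.3333) + (-4.6667)·(-4.6667) + (2.3333)·(2.3333) + (1.3333)·(1.3333) + (2.3333)·(2.3333)) / 5 = 53.3333/5 = 10.6667
  Sample standard deviations s_i = √(s[i,i]):
  s(X_1) = √(2.5667) = 1.6021
  s(X_2) = √(10.6667) = 3.266

Step 3 — r_{ij} = s_{ij} / (s_i · s_j):
  r[X_1,X_1] = 1 (diagonal).
  r[X_1,X_2] = 2.9333 / (1.6021 · 3.266) = 2.9333 / 5.2324 = 0.5606
  r[X_2,X_2] = 1 (diagonal).

R is symmetric with unit diagonal. Assembling:

R = [[1, 0.5606],
 [0.5606, 1]]


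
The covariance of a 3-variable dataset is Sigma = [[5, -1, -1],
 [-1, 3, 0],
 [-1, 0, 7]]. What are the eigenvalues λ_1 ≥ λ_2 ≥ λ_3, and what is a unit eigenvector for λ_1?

Step 1 — characteristic polynomial p(λ) = det(λI - Sigma) = λ³ - tr·λ² + c_1·λ - det, where tr = trace, c_1 = sum of the principal 2×2 minors, det = det(Sigma):
  tr = 5 + 3 + 7 = 15,
  c_1 = (5·3 - (-1)²) + (5·7 - (-1)²) + (3·7 - (0)²) = 14 + 34 + 21 = 69,
  det = 5·(3·7 - (0)²) - (-1)·((-1)·7 - (0)·(-1)) + (-1)·((-1)·(0) - 3·(-1)) = 5·(21) - (-1)·(-7) + (-1)·(3) = 95.
  So p(λ) = λ³ - 15λ² + 69λ - 95.
Step 2 — look for an integer root (rational root theorem: any rational root is an integer divisor of 95). Testing λ = 5:
  p(5) = 125 - 375 + 345 - 95 = 0  ✓
  Dividing out (λ - 5): p(λ) = (λ - 5)(λ² - 10λ + 19).
Step 3 — remaining eigenvalues from the quadratic λ² - 10λ + 19 = 0:
  Δ = 10² - 4·19 = 100 - 76 = 24,  λ = (10 ± √24)/2 = (10 ± 4.899)/2 ≈ 7.4495 or 2.5505.
  Sorted: λ_1 = 7.4495,  λ_2 = 5,  λ_3 = 2.5505  (check: sum = 15 = tr ✓).

Step 4 — unit eigenvector for λ_1 ≈ 7.4495: v spans the null space of (Sigma - λ_1 I), whose rows are
  r_1 = (-2.4495, -1, -1),  r_2 = (-1, -4.4495, 0),  r_3 = (-1, 0, -0.4495).
  v is orthogonal to every row, so take v ∝ r_1 × r_2 = ((-1)·(0) - (-1)·(-4.4495), (-1)·(-1) - (-2.4495)·(0), (-2.4495)·(-4.4495) - (-1)·(-1)) ≈ (-4.4495, 1, 9.899).
  Rescale (multiply by -1 so the first nonzero entry is positive): u = (4.4495, -1, -9.899).
  ||u|| = √((4.4495)² + (-1)² + (-9.899)²) = √(118.7878) ≈ 10.899,  v_1 = u/||u|| ≈ (0.4082, -0.0918, -0.9082) (||v_1|| = 1).

λ_1 = 7.4495,  λ_2 = 5,  λ_3 = 2.5505;  v_1 ≈ (0.4082, -0.0918, -0.9082)


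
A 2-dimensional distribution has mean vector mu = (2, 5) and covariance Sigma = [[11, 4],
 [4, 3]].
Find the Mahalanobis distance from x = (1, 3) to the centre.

Step 1 — centre the observation: (x - mu) = (-1, -2).

Step 2 — invert Sigma. det(Sigma) = 11·3 - (4)² = 17.
  Sigma^{-1} = (1/det) · [[d, -b], [-b, a]] = [[0.1765, -0.2353],
 [-0.2353, 0.6471]].

Step 3 — form the quadratic (x - mu)^T · Sigma^{-1} · (x - mu):
  Sigma^{-1} · (x - mu) = (0.2941, -1.0588).
  (x - mu)^T · [Sigma^{-1} · (x - mu)] = (-1)·(0.2941) + (-2)·(-1.0588) = 1.8235.

Step 4 — take square root: d = √(1.8235) ≈ 1.3504.

d(x, mu) = √(1.8235) ≈ 1.3504


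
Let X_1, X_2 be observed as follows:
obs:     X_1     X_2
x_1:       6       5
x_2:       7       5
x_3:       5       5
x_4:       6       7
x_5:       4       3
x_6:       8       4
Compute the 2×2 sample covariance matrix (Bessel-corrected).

Step 1 — column means:
  mean(X_1) = (6 + 7 + 5 + 6 + 4 + 8) / 6 = 36/6 = 6
  mean(X_2) = (5 + 5 + 5 + 7 + 3 + 4) / 6 = 29/6 = 4.8333

Step 2 — sample covariance S[i,j] = (1/(n-1)) · Σ_k (x_{k,i} - mean_i) · (x_{k,j} - mean_j), with n-1 = 5.
  S[X_1,X_1] = ((0)·(0) + (1)·(1) + (-1)·(-1) + (0)·(0) + (-2)·(-2) + (2)·(2)) / 5 = 10/5 = 2
  S[X_1,X_2] = ((0)·(0.1667) + (1)·(0.1667) + (-1)·(0.1667) + (0)·(2.1667) + (-2)·(-1.8333) + (2)·(-0.8333)) / 5 = 2/5 = 0.4
  S[X_2,X_2] = ((0.1667)·(0.1667) + (0.1667)·(0.1667) + (0.1667)·(0.1667) + (2.1667)·(2.1667) + (-1.8333)·(-1.8333) + (-0.8333)·(-0.8333)) / 5 = 8.8333/5 = 1.7667

S is symmetric (S[j,i] = S[i,j]). Assembling:

S = [[2, 0.4],
 [0.4, 1.7667]]


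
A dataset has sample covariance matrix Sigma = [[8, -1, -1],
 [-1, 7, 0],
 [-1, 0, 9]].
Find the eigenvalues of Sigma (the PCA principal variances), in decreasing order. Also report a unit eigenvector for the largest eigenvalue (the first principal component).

Step 1 — characteristic polynomial p(λ) = det(λI - Sigma) = λ³ - tr·λ² + c_1·λ - det, where tr = trace, c_1 = sum of the principal 2×2 minors, det = det(Sigma):
  tr = 8 + 7 + 9 = 24,
  c_1 = (8·7 - (-1)²) + (8·9 - (-1)²) + (7·9 - (0)²) = 55 + 71 + 63 = 189,
  det = 8·(7·9 - (0)²) - (-1)·((-1)·9 - (0)·(-1)) + (-1)·((-1)·(0) - 7·(-1)) = 8·(63) - (-1)·(-9) + (-1)·(7) = 488.
  So p(λ) = λ³ - 24λ² + 189λ - 488.
Step 2 — look for an integer root (rational root theorem: any rational root is an integer divisor of 488). Testing λ = 8:
  p(8) = 512 - 1536 + 1512 - 488 = 0  ✓
  Dividing out (λ - 8): p(λ) = (λ - 8)(λ² - 16λ + 61).
Step 3 — remaining eigenvalues from the quadratic λ² - 16λ + 61 = 0:
  Δ = 16² - 4·61 = 256 - 244 = 12,  λ = (16 ± √12)/2 = (16 ± 3.4641)/2 ≈ 9.7321 or 6.2679.
  Sorted: λ_1 = 9.7321,  λ_2 = 8,  λ_3 = 6.2679  (check: sum = 24 = tr ✓).

Step 4 — unit eigenvector for λ_1 ≈ 9.7321: v spans the null space of (Sigma - λ_1 I), whose rows are
  r_1 = (-1.7321, -1, -1),  r_2 = (-1, -2.7321, 0),  r_3 = (-1, 0, -0.7321).
  v is orthogonal to every row, so take v ∝ r_1 × r_2 = ((-1)·(0) - (-1)·(-2.7321), (-1)·(-1) - (-1.7321)·(0), (-1.7321)·(-2.7321) - (-1)·(-1)) ≈ (-2.7321, 1, 3.7321).
  Rescale (multiply by -1 so the first nonzero entry is positive): u = (2.7321, -1, -3.7321).
  ||u|| = √((2.7321)² + (-1)² + (-3.7321)²) = √(22.3923) ≈ 4.7321,  v_1 = u/||u|| ≈ (0.5774, -0.2113, -0.7887) (||v_1|| = 1).

λ_1 = 9.7321,  λ_2 = 8,  λ_3 = 6.2679;  v_1 ≈ (0.5774, -0.2113, -0.7887)


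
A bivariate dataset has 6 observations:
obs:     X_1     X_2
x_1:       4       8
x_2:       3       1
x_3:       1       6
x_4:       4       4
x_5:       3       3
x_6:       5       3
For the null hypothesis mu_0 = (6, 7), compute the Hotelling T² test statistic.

Step 1 — sample mean vector:
  mean(X_1) = (4 + 3 + 1 + 4 + 3 + 5) / 6 = 20/6 = 3.3333
  mean(X_2) = (8 + 1 + 6 + 4 + 3 + 3) / 6 = 25/6 = 4.1667
  x̄ = (3.3333, 4.1667),  deviation x̄ - mu_0 = (3.3333, 4.1667) - (6, 7) = (-2.6667, -2.8333).

Step 2 — sample covariance matrix, S[i,j] = (1/(n-1)) · Σ_k (x_{k,i} - mean_i) · (x_{k,j} - mean_j), divisor n-1 = 5:
  S[X_1,X_1] = ((0.6667)·(0.6667) + (-0.3333)·(-0.3333) + (-2.3333)·(-2.3333) + (0.6667)·(0.6667) + (-0.3333)·(-0.3333) + (1.6667)·(1.6667)) / 5 = 9.3333/5 = 1.8667
  S[X_1,X_2] = ((0.6667)·(3.8333) + (-0.3333)·(-3.1667) + (-2.3333)·(1.8333) + (0.6667)·(-0.1667) + (-0.3333)·(-1.1667) + (1.6667)·(-1.1667)) / 5 = -2.3333/5 = -0.4667
  S[X_2,X_2] = ((3.8333)·(3.8333) + (-3.1667)·(-3.1667) + (1.8333)·(1.8333) + (-0.1667)·(-0.1667) + (-1.1667)·(-1.1667) + (-1.1667)·(-1.1667)) / 5 = 30.8333/5 = 6.1667
  S = [[1.8667, -0.4667],
 [-0.4667, 6.1667]].

Step 3 — invert S. det(S) = 1.8667·6.1667 - (-0.4667)² = 11.2933.
  S^{-1} = (1/det) · [[d, -b], [-b, a]] = [[0.546, 0.0413],
 [0.0413, 0.1653]].

Step 4 — quadratic form (x̄ - mu_0)^T · S^{-1} · (x̄ - mu_0):
  S^{-1} · (x̄ - mu_0) = (-1.5732, -0.5785),
  (x̄ - mu_0)^T · [...] = (-2.6667)·(-1.5732) + (-2.8333)·(-0.5785) = 5.8343.

Step 5 — scale by n: T² = 6 · 5.8343 = 35.0059.

T² ≈ 35.0059


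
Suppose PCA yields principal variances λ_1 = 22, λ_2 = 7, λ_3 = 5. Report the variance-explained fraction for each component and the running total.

Step 1 — total variance = trace(Sigma) = Σ λ_i = 22 + 7 + 5 = 34.

Step 2 — fraction explained by component i = λ_i / Σ λ:
  PC1: 22/34 = 0.6471
  PC2: 7/34 = 0.2059
  PC3: 5/34 = 0.1471

Step 3 — cumulative fraction after k components = (λ_1 + ... + λ_k) / Σ λ:
  k = 1: 22/34 = 0.6471
  k = 2: (22 + 7)/34 = 29/34 = 0.8529
  k = 3: (22 + 7 + 5)/34 = 34/34 = 1

Summary (fraction, with percent):

explained: PC1 0.6471 (64.71%), PC2 0.2059 (20.59%), PC3 0.1471 (14.71%);  cumulative: 0.6471, 0.8529, 1


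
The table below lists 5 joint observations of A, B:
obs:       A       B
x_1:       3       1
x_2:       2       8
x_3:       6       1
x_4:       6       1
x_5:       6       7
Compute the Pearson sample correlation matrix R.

Step 1 — column means:
  mean(A) = (3 + 2 + 6 + 6 + 6) / 5 = 23/5 = 4.6
  mean(B) = (1 + 8 + 1 + 1 + 7) / 5 = 18/5 = 3.6

Step 2 — sample variances and covariances s[i,j] = (1/(n-1)) · Σ_k (x_{k,i} - mean_i) · (x_{k,j} - mean_j), with n-1 = 4:
  s[A,A] = ((-1.6)·(-1.6) + (-2.6)·(-2.6) + (1.4)·(1.4) + (1.4)·(1.4) + (1.4)·(1.4)) / 4 = 15.2/4 = 3.8
  s[A,B] = ((-1.6)·(-2.6) + (-2.6)·(4.4) + (1.4)·(-2.6) + (1.4)·(-2.6) + (1.4)·(3.4)) / 4 = -9.8/4 = -2.45
  s[B,B] = ((-2.6)·(-2.6) + (4.4)·(4.4) + (-2.6)·(-2.6) + (-2.6)·(-2.6) + (3.4)·(3.4)) / 4 = 51.2/4 = 12.8
  Sample standard deviations s_i = √(s[i,i]):
  s(A) = √(3.8) = 1.9494
  s(B) = √(12.8) = 3.5777

Step 3 — r_{ij} = s_{ij} / (s_i · s_j):
  r[A,A] = 1 (diagonal).
  r[A,B] = -2.45 / (1.9494 · 3.5777) = -2.45 / 6.9742 = -0.3513
  r[B,B] = 1 (diagonal).

R is symmetric with unit diagonal. Assembling:

R = [[1, -0.3513],
 [-0.3513, 1]]


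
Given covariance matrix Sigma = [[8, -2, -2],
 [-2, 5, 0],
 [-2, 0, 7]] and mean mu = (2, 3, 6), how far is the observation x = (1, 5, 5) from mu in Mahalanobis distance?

Step 1 — centre the observation: (x - mu) = (-1, 2, -1).

Step 2 — invert Sigma (cofactor / det for 3×3, or solve directly):
  Sigma^{-1} = [[0.1509, 0.0603, 0.0431],
 [0.0603, 0.2241, 0.0172],
 [0.0431, 0.0172, 0.1552]].

Step 3 — form the quadratic (x - mu)^T · Sigma^{-1} · (x - mu):
  Sigma^{-1} · (x - mu) = (-0.0733, 0.3707, -0.1638).
  (x - mu)^T · [Sigma^{-1} · (x - mu)] = (-1)·(-0.0733) + (2)·(0.3707) + (-1)·(-0.1638) = 0.9784.

Step 4 — take square root: d = √(0.9784) ≈ 0.9892.

d(x, mu) = √(0.9784) ≈ 0.9892


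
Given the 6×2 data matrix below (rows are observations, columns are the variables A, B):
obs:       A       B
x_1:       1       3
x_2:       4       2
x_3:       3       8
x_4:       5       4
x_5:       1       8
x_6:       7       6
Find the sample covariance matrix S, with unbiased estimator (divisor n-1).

Step 1 — column means:
  mean(A) = (1 + 4 + 3 + 5 + 1 + 7) / 6 = 21/6 = 3.5
  mean(B) = (3 + 2 + 8 + 4 + 8 + 6) / 6 = 31/6 = 5.1667

Step 2 — sample covariance S[i,j] = (1/(n-1)) · Σ_k (x_{k,i} - mean_i) · (x_{k,j} - mean_j), with n-1 = 5.
  S[A,A] = ((-2.5)·(-2.5) + (0.5)·(0.5) + (-0.5)·(-0.5) + (1.5)·(1.5) + (-2.5)·(-2.5) + (3.5)·(3.5)) / 5 = 27.5/5 = 5.5
  S[A,B] = ((-2.5)·(-2.1667) + (0.5)·(-3.1667) + (-0.5)·(2.8333) + (1.5)·(-1.1667) + (-2.5)·(2.8333) + (3.5)·(0.8333)) / 5 = -3.5/5 = -0.7
  S[B,B] = ((-2.1667)·(-2.1667) + (-3.1667)·(-3.1667) + (2.8333)·(2.8333) + (-1.1667)·(-1.1667) + (2.8333)·(2.8333) + (0.8333)·(0.8333)) / 5 = 32.8333/5 = 6.5667

S is symmetric (S[j,i] = S[i,j]). Assembling:

S = [[5.5, -0.7],
 [-0.7, 6.5667]]


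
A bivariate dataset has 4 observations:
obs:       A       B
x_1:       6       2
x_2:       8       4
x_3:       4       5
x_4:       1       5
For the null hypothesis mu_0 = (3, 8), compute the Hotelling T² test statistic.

Step 1 — sample mean vector:
  mean(A) = (6 + 8 + 4 + 1) / 4 = 19/4 = 4.75
  mean(B) = (2 + 4 + 5 + 5) / 4 = 16/4 = 4
  x̄ = (4.75, 4),  deviation x̄ - mu_0 = (4.75, 4) - (3, 8) = (1.75, -4).

Step 2 — sample covariance matrix, S[i,j] = (1/(n-1)) · Σ_k (x_{k,i} - mean_i) · (x_{k,j} - mean_j), divisor n-1 = 3:
  S[A,A] = ((1.25)·(1.25) + (3.25)·(3.25) + (-0.75)·(-0.75) + (-3.75)·(-3.75)) / 3 = 26.75/3 = 8.9167
  S[A,B] = ((1.25)·(-2) + (3.25)·(0) + (-0.75)·(1) + (-3.75)·(1)) / 3 = -7/3 = -2.3333
  S[B,B] = ((-2)·(-2) + (0)·(0) + (1)·(1) + (1)·(1)) / 3 = 6/3 = 2
  S = [[8.9167, -2.3333],
 [-2.3333, 2]].

Step 3 — invert S. det(S) = 8.9167·2 - (-2.3333)² = 12.3889.
  S^{-1} = (1/det) · [[d, -b], [-b, a]] = [[0.1614, 0.1883],
 [0.1883, 0.7197]].

Step 4 — quadratic form (x̄ - mu_0)^T · S^{-1} · (x̄ - mu_0):
  S^{-1} · (x̄ - mu_0) = (-0.4709, -2.5493),
  (x̄ - mu_0)^T · [...] = (1.75)·(-0.4709) + (-4)·(-2.5493) = 9.3733.

Step 5 — scale by n: T² = 4 · 9.3733 = 37.4933.

T² ≈ 37.4933


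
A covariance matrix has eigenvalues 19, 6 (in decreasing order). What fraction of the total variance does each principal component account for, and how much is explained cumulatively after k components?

Step 1 — total variance = trace(Sigma) = Σ λ_i = 19 + 6 = 25.

Step 2 — fraction explained by component i = λ_i / Σ λ:
  PC1: 19/25 = 0.76
  PC2: 6/25 = 0.24

Step 3 — cumulative fraction after k components = (λ_1 + ... + λ_k) / Σ λ:
  k = 1: 19/25 = 0.76
  k = 2: (19 + 6)/25 = 25/25 = 1

Summary (fraction, with percent):

explained: PC1 0.76 (76%), PC2 0.24 (24%);  cumulative: 0.76, 1


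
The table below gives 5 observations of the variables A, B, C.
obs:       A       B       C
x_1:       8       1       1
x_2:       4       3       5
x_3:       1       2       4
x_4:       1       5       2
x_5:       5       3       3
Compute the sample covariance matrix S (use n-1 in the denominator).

Step 1 — column means:
  mean(A) = (8 + 4 + 1 + 1 + 5) / 5 = 19/5 = 3.8
  mean(B) = (1 + 3 + 2 + 5 + 3) / 5 = 14/5 = 2.8
  mean(C) = (1 + 5 + 4 + 2 + 3) / 5 = 15/5 = 3

Step 2 — sample covariance S[i,j] = (1/(n-1)) · Σ_k (x_{k,i} - mean_i) · (x_{k,j} - mean_j), with n-1 = 4.
  S[A,A] = ((4.2)·(4.2) + (0.2)·(0.2) + (-2.8)·(-2.8) + (-2.8)·(-2.8) + (1.2)·(1.2)) / 4 = 34.8/4 = 8.7
  S[A,B] = ((4.2)·(-1.8) + (0.2)·(0.2) + (-2.8)·(-0.8) + (-2.8)·(2.2) + (1.2)·(0.2)) / 4 = -11.2/4 = -2.8
  S[A,C] = ((4.2)·(-2) + (0.2)·(2) + (-2.8)·(1) + (-2.8)·(-1) + (1.2)·(0)) / 4 = -8/4 = -2
  S[B,B] = ((-1.8)·(-1.8) + (0.2)·(0.2) + (-0.8)·(-0.8) + (2.2)·(2.2) + (0.2)·(0.2)) / 4 = 8.8/4 = 2.2
  S[B,C] = ((-1.8)·(-2) + (0.2)·(2) + (-0.8)·(1) + (2.2)·(-1) + (0.2)·(0)) / 4 = 1/4 = 0.25
  S[C,C] = ((-2)·(-2) + (2)·(2) + (1)·(1) + (-1)·(-1) + (0)·(0)) / 4 = 10/4 = 2.5

S is symmetric (S[j,i] = S[i,j]). Assembling:

S = [[8.7, -2.8, -2],
 [-2.8, 2.2, 0.25],
 [-2, 0.25, 2.5]]


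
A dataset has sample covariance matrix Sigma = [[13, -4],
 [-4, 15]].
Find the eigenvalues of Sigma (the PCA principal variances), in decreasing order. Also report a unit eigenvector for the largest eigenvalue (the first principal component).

Step 1 — characteristic polynomial of 2×2 Sigma:
  det(Sigma - λI) = λ² - trace · λ + det = 0.
  trace = 13 + 15 = 28, det = 13·15 - (-4)² = 179.
Step 2 — discriminant:
  Δ = trace² - 4·det = 784 - 716 = 68.
Step 3 — eigenvalues:
  λ = (trace ± √Δ)/2 = (28 ± 8.2462)/2,
  λ_1 = 18.1231,  λ_2 = 9.8769.

Step 4 — unit eigenvector for λ_1: solve (Sigma - λ_1 I)v = 0. First row:
  (13 - 18.1231)·v_x + (-4)·v_y = 0, i.e. (-5.1231)·v_x + (-4)·v_y = 0,
  so v ∝ (b, λ_1 - a) = (-4, 5.1231); multiply by -1 so the first entry is positive: u = (4, -5.1231).
  ||u|| = √((4)² + (-5.1231)²) = √(42.2462) ≈ 6.4997,
  v_1 = u/||u|| ≈ (0.6154, -0.7882) (||v_1|| = 1).

λ_1 = 18.1231,  λ_2 = 9.8769;  v_1 ≈ (0.6154, -0.7882)


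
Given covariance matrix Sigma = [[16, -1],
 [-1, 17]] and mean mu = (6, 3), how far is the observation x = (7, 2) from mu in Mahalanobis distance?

Step 1 — centre the observation: (x - mu) = (1, -1).

Step 2 — invert Sigma. det(Sigma) = 16·17 - (-1)² = 271.
  Sigma^{-1} = (1/det) · [[d, -b], [-b, a]] = [[0.0627, 0.0037],
 [0.0037, 0.059]].

Step 3 — form the quadratic (x - mu)^T · Sigma^{-1} · (x - mu):
  Sigma^{-1} · (x - mu) = (0.059, -0.0554).
  (x - mu)^T · [Sigma^{-1} · (x - mu)] = (1)·(0.059) + (-1)·(-0.0554) = 0.1144.

Step 4 — take square root: d = √(0.1144) ≈ 0.3382.

d(x, mu) = √(0.1144) ≈ 0.3382


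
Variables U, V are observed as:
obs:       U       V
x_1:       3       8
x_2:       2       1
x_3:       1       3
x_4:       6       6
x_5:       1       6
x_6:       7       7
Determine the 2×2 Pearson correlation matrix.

Step 1 — column means:
  mean(U) = (3 + 2 + 1 + 6 + 1 + 7) / 6 = 20/6 = 3.3333
  mean(V) = (8 + 1 + 3 + 6 + 6 + 7) / 6 = 31/6 = 5.1667

Step 2 — sample variances and covariances s[i,j] = (1/(n-1)) · Σ_k (x_{k,i} - mean_i) · (x_{k,j} - mean_j), with n-1 = 5:
  s[U,U] = ((-0.3333)·(-0.3333) + (-1.3333)·(-1.3333) + (-2.3333)·(-2.3333) + (2.6667)·(2.6667) + (-2.3333)·(-2.3333) + (3.6667)·(3.6667)) / 5 = 33.3333/5 = 6.6667
  s[U,V] = ((-0.3333)·(2.8333) + (-1.3333)·(-4.1667) + (-2.3333)·(-2.1667) + (2.6667)·(0.8333) + (-2.3333)·(0.8333) + (3.6667)·(1.8333)) / 5 = 16.6667/5 = 3.3333
  s[V,V] = ((2.8333)·(2.8333) + (-4.1667)·(-4.1667) + (-2.1667)·(-2.1667) + (0.8333)·(0.8333) + (0.8333)·(0.8333) + (1.8333)·(1.8333)) / 5 = 34.8333/5 = 6.9667
  Sample standard deviations s_i = √(s[i,i]):
  s(U) = √(6.6667) = 2.582
  s(V) = √(6.9667) = 2.6394

Step 3 — r_{ij} = s_{ij} / (s_i · s_j):
  r[U,U] = 1 (diagonal).
  r[U,V] = 3.3333 / (2.582 · 2.6394) = 3.3333 / 6.815 = 0.4891
  r[V,V] = 1 (diagonal).

R is symmetric with unit diagonal. Assembling:

R = [[1, 0.4891],
 [0.4891, 1]]


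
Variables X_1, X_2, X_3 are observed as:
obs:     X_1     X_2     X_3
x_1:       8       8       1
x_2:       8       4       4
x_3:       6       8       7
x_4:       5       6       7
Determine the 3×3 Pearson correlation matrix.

Step 1 — column means:
  mean(X_1) = (8 + 8 + 6 + 5) / 4 = 27/4 = 6.75
  mean(X_2) = (8 + 4 + 8 + 6) / 4 = 26/4 = 6.5
  mean(X_3) = (1 + 4 + 7 + 7) / 4 = 19/4 = 4.75

Step 2 — sample variances and covariances s[i,j] = (1/(n-1)) · Σ_k (x_{k,i} - mean_i) · (x_{k,j} - mean_j), with n-1 = 3:
  s[X_1,X_1] = ((1.25)·(1.25) + (1.25)·(1.25) + (-0.75)·(-0.75) + (-1.75)·(-1.75)) / 3 = 6.75/3 = 2.25
  s[X_1,X_2] = ((1.25)·(1.5) + (1.25)·(-2.5) + (-0.75)·(1.5) + (-1.75)·(-0.5)) / 3 = -1.5/3 = -0.5
  s[X_1,X_3] = ((1.25)·(-3.75) + (1.25)·(-0.75) + (-0.75)·(2.25) + (-1.75)·(2.25)) / 3 = -11.25/3 = -3.75
  s[X_2,X_2] = ((1.5)·(1.5) + (-2.5)·(-2.5) + (1.5)·(1.5) + (-0.5)·(-0.5)) / 3 = 11/3 = 3.6667
  s[X_2,X_3] = ((1.5)·(-3.75) + (-2.5)·(-0.75) + (1.5)·(2.25) + (-0.5)·(2.25)) / 3 = -1.5/3 = -0.5
  s[X_3,X_3] = ((-3.75)·(-3.75) + (-0.75)·(-0.75) + (2.25)·(2.25) + (2.25)·(2.25)) / 3 = 24.75/3 = 8.25
  Sample standard deviations s_i = √(s[i,i]):
  s(X_1) = √(2.25) = 1.5
  s(X_2) = √(3.6667) = 1.9149
  s(X_3) = √(8.25) = 2.8723

Step 3 — r_{ij} = s_{ij} / (s_i · s_j):
  r[X_1,X_1] = 1 (diagonal).
  r[X_1,X_2] = -0.5 / (1.5 · 1.9149) = -0.5 / 2.8723 = -0.1741
  r[X_1,X_3] = -3.75 / (1.5 · 2.8723) = -3.75 / 4.3084 = -0.8704
  r[X_2,X_2] = 1 (diagonal).
  r[X_2,X_3] = -0.5 / (1.9149 · 2.8723) = -0.5 / 5.5 = -0.0909
  r[X_3,X_3] = 1 (diagonal).

R is symmetric with unit diagonal. Assembling:

R = [[1, -0.1741, -0.8704],
 [-0.1741, 1, -0.0909],
 [-0.8704, -0.0909, 1]]


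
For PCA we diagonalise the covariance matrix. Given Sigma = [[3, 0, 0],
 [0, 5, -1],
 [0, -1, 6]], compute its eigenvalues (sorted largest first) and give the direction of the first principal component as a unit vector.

Step 1 — characteristic polynomial p(λ) = det(λI - Sigma) = λ³ - tr·λ² + c_1·λ - det, where tr = trace, c_1 = sum of the principal 2×2 minors, det = det(Sigma):
  tr = 3 + 5 + 6 = 14,
  c_1 = (3·5 - (0)²) + (3·6 - (0)²) + (5·6 - (-1)²) = 15 + 18 + 29 = 62,
  det = 3·(5·6 - (-1)²) - (0)·((0)·6 - (-1)·(0)) + (0)·((0)·(-1) - 5·(0)) = 3·(29) - (0)·(0) + (0)·(0) = 87.
  So p(λ) = λ³ - 14λ² + 62λ - 87.
Step 2 — look for an integer root (rational root theorem: any rational root is an integer divisor of 87). Testing λ = 3:
  p(3) = 27 - 126 + 186 - 87 = 0  ✓
  Dividing out (λ - 3): p(λ) = (λ - 3)(λ² - 11λ + 29).
Step 3 — remaining eigenvalues from the quadratic λ² - 11λ + 29 = 0:
  Δ = 11² - 4·29 = 121 - 116 = 5,  λ = (11 ± √5)/2 = (11 ± 2.2361)/2 ≈ 6.618 or 4.382.
  Sorted: λ_1 = 6.618,  λ_2 = 4.382,  λ_3 = 3  (check: sum = 14 = tr ✓).

Step 4 — unit eigenvector for λ_1 ≈ 6.618: v spans the null space of (Sigma - λ_1 I), whose rows are
  r_1 = (-3.618, 0, 0),  r_2 = (0, -1.618, -1),  r_3 = (0, -1, -0.618).
  v is orthogonal to every row, so take v ∝ r_1 × r_2 = ((0)·(-1) - (0)·(-1.618), (0)·(0) - (-3.618)·(-1), (-3.618)·(-1.618) - (0)·(0)) ≈ (0, -3.618, 5.8541).
  Rescale (multiply by -1 so the first nonzero entry is positive): u = (0, 3.618, -5.8541).
  ||u|| = √((0)² + (3.618)² + (-5.8541)²) = √(47.3607) ≈ 6.8819,  v_1 = u/||u|| ≈ (0, 0.5257, -0.8507) (||v_1|| = 1).

λ_1 = 6.618,  λ_2 = 4.382,  λ_3 = 3;  v_1 ≈ (0, 0.5257, -0.8507)
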